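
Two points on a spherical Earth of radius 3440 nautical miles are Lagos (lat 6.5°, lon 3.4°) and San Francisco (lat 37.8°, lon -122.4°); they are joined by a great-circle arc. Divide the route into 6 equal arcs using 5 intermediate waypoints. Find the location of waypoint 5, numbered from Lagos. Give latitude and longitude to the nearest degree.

≈ lat 45°, lon -99°

The haversine formula gives a central angle δ ≈ 1.971 rad (112.9°) between the endpoints.
Interpolate at f = 5/6 with slerp weights a = sin((1−f)δ)/sin δ ≈ 0.350, b = sin(fδ)/sin δ ≈ 1.083.
p = a·p₁ + b·p₂ ≈ (-0.111, -0.702, 0.704); φ = arcsin(p_z) ≈ 44.71°, λ = atan2(p_y, p_x) ≈ -98.99°.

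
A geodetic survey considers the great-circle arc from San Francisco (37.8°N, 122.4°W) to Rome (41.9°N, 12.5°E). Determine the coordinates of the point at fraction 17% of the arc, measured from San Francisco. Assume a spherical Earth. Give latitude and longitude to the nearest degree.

≈ (50°N, 110°W)

From cos δ = sin φ₁ sin φ₂ + cos φ₁ cos φ₂ cos Δλ, the central angle is δ ≈ 1.577 rad (90.3°).
Interpolate at f = 0.17 with slerp weights a = sin((1−f)δ)/sin δ ≈ 0.966, b = sin(fδ)/sin δ ≈ 0.265.
p = a·p₁ + b·p₂ ≈ (-0.216, -0.602, 0.769); φ = arcsin(p_z) ≈ 50.25°, λ = atan2(p_y, p_x) ≈ -109.79°.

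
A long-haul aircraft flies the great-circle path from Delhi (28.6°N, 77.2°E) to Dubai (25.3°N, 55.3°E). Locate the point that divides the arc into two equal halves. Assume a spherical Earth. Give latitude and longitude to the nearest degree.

≈ 27°N, 66°E

Convert each endpoint to a unit vector on the sphere (x = cos φ cos λ, y = cos φ sin λ, z = sin φ).
The central angle between the endpoints is δ = arccos(p₁·p₂) ≈ 0.345 rad (19.8°).
Interpolate at f = 1/2 with slerp weights a = sin((1−f)δ)/sin δ ≈ 0.508, b = sin(fδ)/sin δ ≈ 0.508.
p = a·p₁ + b·p₂ ≈ (0.360, 0.812, 0.460); φ = arcsin(p_z) ≈ 27.38°, λ = atan2(p_y, p_x) ≈ 66.09°.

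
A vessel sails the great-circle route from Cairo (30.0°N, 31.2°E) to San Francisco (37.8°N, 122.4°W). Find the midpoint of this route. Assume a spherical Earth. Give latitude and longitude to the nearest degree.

≈ (71°N, 35°W)

Write both endpoints as unit vectors p₁, p₂ with components (cos φ cos λ, cos φ sin λ, sin φ).
The central angle between the endpoints is δ = arccos(p₁·p₂) ≈ 1.882 rad (107.8°).
Interpolate at f = 1/2 with slerp weights a = sin((1−f)δ)/sin δ ≈ 0.849, b = sin(fδ)/sin δ ≈ 0.849.
p = a·p₁ + b·p₂ ≈ (0.269, -0.186, 0.945); φ = arcsin(p_z) ≈ 70.90°, λ = atan2(p_y, p_x) ≈ -34.55°.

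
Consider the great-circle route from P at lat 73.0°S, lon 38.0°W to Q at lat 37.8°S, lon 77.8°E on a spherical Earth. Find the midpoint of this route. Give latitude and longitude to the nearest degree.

≈ lat 66°S, lon 56°E

Convert each endpoint to a unit vector on the sphere (x = cos φ cos λ, y = cos φ sin λ, z = sin φ).
The central angle between the endpoints is δ = arccos(p₁·p₂) ≈ 1.064 rad (60.9°).
Interpolate at f = 1/2 with slerp weights a = sin((1−f)δ)/sin δ ≈ 0.580, b = sin(fδ)/sin δ ≈ 0.580.
p = a·p₁ + b·p₂ ≈ (0.231, 0.344, -0.910); φ = arcsin(p_z) ≈ -65.56°, λ = atan2(p_y, p_x) ≈ 56.14°.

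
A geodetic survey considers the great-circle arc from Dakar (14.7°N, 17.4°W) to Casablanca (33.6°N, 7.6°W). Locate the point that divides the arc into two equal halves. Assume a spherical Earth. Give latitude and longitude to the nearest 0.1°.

≈ 24.2°N, 12.9°W

The haversine formula gives a central angle δ ≈ 0.364 rad (20.9°) between the endpoints.
Interpolate at f = 1/2 with slerp weights a = sin((1−f)δ)/sin δ ≈ 0.508, b = sin(fδ)/sin δ ≈ 0.508.
p = a·p₁ + b·p₂ ≈ (0.889, -0.203, 0.410); φ = arcsin(p_z) ≈ 24.23°, λ = atan2(p_y, p_x) ≈ -12.87°.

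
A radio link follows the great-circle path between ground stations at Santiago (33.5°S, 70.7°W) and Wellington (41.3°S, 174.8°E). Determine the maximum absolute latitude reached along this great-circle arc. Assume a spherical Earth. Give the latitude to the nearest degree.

≈ 55°S

The great circle lies in the plane with unit normal n̂ = (p₁ × p₂)/|p₁ × p₂|.
Here n̂_z ≈ -0.573; the vertex latitude is φ_max = arccos|n̂_z| ≈ 55.0°.
Check via Clairaut: cos φ_max = |cos φ₁| · sin C = cos(33.5°)·sin(136.6°) ≈ 0.573, again giving ≈ 55.0°.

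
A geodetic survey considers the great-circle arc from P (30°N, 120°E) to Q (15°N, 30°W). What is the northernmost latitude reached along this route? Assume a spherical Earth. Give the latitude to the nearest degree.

≈ 59°N

The great circle lies in the plane with unit normal n̂ = (p₁ × p₂)/|p₁ × p₂|.
Here n̂_z ≈ -0.520; the vertex latitude is φ_max = arccos|n̂_z| ≈ 58.6°.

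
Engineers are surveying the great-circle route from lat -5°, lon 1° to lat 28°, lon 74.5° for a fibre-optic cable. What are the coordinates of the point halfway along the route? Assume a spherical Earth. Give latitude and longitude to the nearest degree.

From cos δ = sin φ₁ sin φ₂ + cos φ₁ cos φ₂ cos Δλ, the central angle is δ ≈ 1.360 rad (77.9°).
Interpolate at f = 1/2 with slerp weights a = sin((1−f)δ)/sin δ ≈ 0.643, b = sin(fδ)/sin δ ≈ 0.643.
p = a·p₁ + b·p₂ ≈ (0.792, 0.558, 0.246); φ = arcsin(p_z) ≈ 14.23°, λ = atan2(p_y, p_x) ≈ 35.17°.

≈ lat 14°, lon 35°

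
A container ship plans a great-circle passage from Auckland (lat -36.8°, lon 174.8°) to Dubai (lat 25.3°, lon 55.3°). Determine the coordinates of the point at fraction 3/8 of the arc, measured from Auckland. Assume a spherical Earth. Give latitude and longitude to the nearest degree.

From cos δ = sin φ₁ sin φ₂ + cos φ₁ cos φ₂ cos Δλ, the central angle is δ ≈ 2.230 rad (127.8°).
Interpolate at f = 3/8 with slerp weights a = sin((1−f)δ)/sin δ ≈ 1.245, b = sin(fδ)/sin δ ≈ 0.939.
p = a·p₁ + b·p₂ ≈ (-0.510, 0.788, -0.345); φ = arcsin(p_z) ≈ -20.17°, λ = atan2(p_y, p_x) ≈ 122.90°.

≈ lat -20°, lon 123°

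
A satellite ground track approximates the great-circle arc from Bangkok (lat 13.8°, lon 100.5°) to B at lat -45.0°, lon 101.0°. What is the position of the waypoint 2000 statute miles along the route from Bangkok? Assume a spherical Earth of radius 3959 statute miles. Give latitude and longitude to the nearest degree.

Convert each endpoint to a unit vector on the sphere (x = cos φ cos λ, y = cos φ sin λ, z = sin φ).
The central angle between the endpoints is δ = arccos(p₁·p₂) ≈ 1.026 rad (58.8°). The total great-circle distance is δ·R ≈ 1.026 × 3959 ≈ 4063 mi, so the target fraction is f = 2000/4063 ≈ 0.492.
Interpolate at f ≈ 0.492 with slerp weights a = sin((1−f)δ)/sin δ ≈ 0.582, b = sin(fδ)/sin δ ≈ 0.566.
p = a·p₁ + b·p₂ ≈ (-0.179, 0.948, -0.261); φ = arcsin(p_z) ≈ -15.14°, λ = atan2(p_y, p_x) ≈ 100.71°.

≈ lat -15°, lon 101°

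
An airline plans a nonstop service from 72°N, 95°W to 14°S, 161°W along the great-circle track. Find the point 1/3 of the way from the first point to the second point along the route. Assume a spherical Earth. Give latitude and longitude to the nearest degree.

≈ 47°N, 139°W

Convert each endpoint to a unit vector on the sphere (x = cos φ cos λ, y = cos φ sin λ, z = sin φ).
The central angle between the endpoints is δ = arccos(p₁·p₂) ≈ 1.679 rad (96.2°).
Interpolate at f = 1/3 with slerp weights a = sin((1−f)δ)/sin δ ≈ 0.905, b = sin(fδ)/sin δ ≈ 0.534.
p = a·p₁ + b·p₂ ≈ (-0.514, -0.447, 0.732); φ = arcsin(p_z) ≈ 47.02°, λ = atan2(p_y, p_x) ≈ -138.99°.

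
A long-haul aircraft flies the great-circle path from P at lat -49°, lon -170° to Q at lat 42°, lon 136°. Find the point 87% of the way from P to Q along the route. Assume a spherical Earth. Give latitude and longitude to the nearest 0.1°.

≈ lat 30.5°, lon 144.4°

Convert each endpoint to a unit vector on the sphere (x = cos φ cos λ, y = cos φ sin λ, z = sin φ).
The central angle between the endpoints is δ = arccos(p₁·p₂) ≈ 1.791 rad (102.6°).
Interpolate at f = 0.87 with slerp weights a = sin((1−f)δ)/sin δ ≈ 0.236, b = sin(fδ)/sin δ ≈ 1.025.
p = a·p₁ + b·p₂ ≈ (-0.701, 0.502, 0.507); φ = arcsin(p_z) ≈ 30.48°, λ = atan2(p_y, p_x) ≈ 144.37°.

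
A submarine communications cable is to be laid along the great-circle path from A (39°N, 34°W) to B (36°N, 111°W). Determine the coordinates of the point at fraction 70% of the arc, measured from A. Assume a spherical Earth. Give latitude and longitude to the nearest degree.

Convert each endpoint to a unit vector on the sphere (x = cos φ cos λ, y = cos φ sin λ, z = sin φ).
The central angle between the endpoints is δ = arccos(p₁·p₂) ≈ 1.034 rad (59.2°).
Interpolate at f = 0.70 with slerp weights a = sin((1−f)δ)/sin δ ≈ 0.355, b = sin(fδ)/sin δ ≈ 0.771.
p = a·p₁ + b·p₂ ≈ (0.005, -0.736, 0.677); φ = arcsin(p_z) ≈ 42.57°, λ = atan2(p_y, p_x) ≈ -89.58°.

≈ (43°N, 90°W)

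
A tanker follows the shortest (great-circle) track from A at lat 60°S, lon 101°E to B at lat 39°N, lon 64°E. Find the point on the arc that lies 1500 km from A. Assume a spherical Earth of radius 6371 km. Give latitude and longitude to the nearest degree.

The haversine formula gives a central angle δ ≈ 1.808 rad (103.6°) between the endpoints. The total great-circle distance is δ·R ≈ 1.808 × 6371 ≈ 11517 km, so the target fraction is f = 1500/11517 ≈ 0.130.
Interpolate at f ≈ 0.130 with slerp weights a = sin((1−f)δ)/sin δ ≈ 1.029, b = sin(fδ)/sin δ ≈ 0.240.
p = a·p₁ + b·p₂ ≈ (-0.016, 0.673, -0.740); φ = arcsin(p_z) ≈ -47.72°, λ = atan2(p_y, p_x) ≈ 91.40°.

≈ lat 48°S, lon 91°E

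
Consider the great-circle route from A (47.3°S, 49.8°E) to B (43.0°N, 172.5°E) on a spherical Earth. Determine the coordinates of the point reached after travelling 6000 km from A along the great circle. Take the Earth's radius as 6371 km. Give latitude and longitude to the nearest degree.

≈ (17°S, 104°E)

Write both endpoints as unit vectors p₁, p₂ with components (cos φ cos λ, cos φ sin λ, sin φ).
The central angle between the endpoints is δ = arccos(p₁·p₂) ≈ 2.448 rad (140.3°). The total great-circle distance is δ·R ≈ 2.448 × 6371 ≈ 15598 km, so the target fraction is f = 6000/15598 ≈ 0.385.
Interpolate at f ≈ 0.385 with slerp weights a = sin((1−f)δ)/sin δ ≈ 1.562, b = sin(fδ)/sin δ ≈ 1.265.
p = a·p₁ + b·p₂ ≈ (-0.234, 0.930, -0.285); φ = arcsin(p_z) ≈ -16.54°, λ = atan2(p_y, p_x) ≈ 104.12°.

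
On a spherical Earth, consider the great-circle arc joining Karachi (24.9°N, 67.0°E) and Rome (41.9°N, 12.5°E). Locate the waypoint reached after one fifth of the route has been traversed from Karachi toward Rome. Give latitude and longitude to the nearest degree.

≈ 30°N, 58°E

Convert each endpoint to a unit vector on the sphere (x = cos φ cos λ, y = cos φ sin λ, z = sin φ).
The central angle between the endpoints is δ = arccos(p₁·p₂) ≈ 0.832 rad (47.7°).
Interpolate at f = 1/5 with slerp weights a = sin((1−f)δ)/sin δ ≈ 0.835, b = sin(fδ)/sin δ ≈ 0.224.
p = a·p₁ + b·p₂ ≈ (0.459, 0.734, 0.501); φ = arcsin(p_z) ≈ 30.09°, λ = atan2(p_y, p_x) ≈ 57.97°.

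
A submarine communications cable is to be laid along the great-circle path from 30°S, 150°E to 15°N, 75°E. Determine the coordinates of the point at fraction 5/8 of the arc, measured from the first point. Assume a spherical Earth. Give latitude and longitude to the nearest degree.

≈ 3°S, 101°E

Convert each endpoint to a unit vector on the sphere (x = cos φ cos λ, y = cos φ sin λ, z = sin φ).
The central angle between the endpoints is δ = arccos(p₁·p₂) ≈ 1.484 rad (85.0°).
Interpolate at f = 5/8 with slerp weights a = sin((1−f)δ)/sin δ ≈ 0.530, b = sin(fδ)/sin δ ≈ 0.803.
p = a·p₁ + b·p₂ ≈ (-0.197, 0.979, -0.057); φ = arcsin(p_z) ≈ -3.28°, λ = atan2(p_y, p_x) ≈ 101.37°.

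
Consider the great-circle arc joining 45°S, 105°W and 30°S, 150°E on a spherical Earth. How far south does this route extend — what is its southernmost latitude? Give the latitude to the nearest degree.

≈ 53°S

The great circle lies in the plane with unit normal n̂ = (p₁ × p₂)/|p₁ × p₂|.
Here n̂_z ≈ -0.603; the vertex latitude is φ_max = arccos|n̂_z| ≈ 52.9°.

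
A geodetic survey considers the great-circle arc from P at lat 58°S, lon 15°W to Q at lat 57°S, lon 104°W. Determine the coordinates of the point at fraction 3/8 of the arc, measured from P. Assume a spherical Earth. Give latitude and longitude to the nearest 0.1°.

≈ lat 65.1°S, lon 47.0°W

Write both endpoints as unit vectors p₁, p₂ with components (cos φ cos λ, cos φ sin λ, sin φ).
The central angle between the endpoints is δ = arccos(p₁·p₂) ≈ 0.772 rad (44.3°).
Interpolate at f = 3/8 with slerp weights a = sin((1−f)δ)/sin δ ≈ 0.665, b = sin(fδ)/sin δ ≈ 0.409.
p = a·p₁ + b·p₂ ≈ (0.287, -0.308, -0.907); φ = arcsin(p_z) ≈ -65.14°, λ = atan2(p_y, p_x) ≈ -47.02°.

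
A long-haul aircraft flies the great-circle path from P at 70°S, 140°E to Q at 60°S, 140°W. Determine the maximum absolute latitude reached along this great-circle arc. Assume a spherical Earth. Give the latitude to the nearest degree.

≈ 72°S

The great circle lies in the plane with unit normal n̂ = (p₁ × p₂)/|p₁ × p₂|.
Here n̂_z ≈ +0.314; the vertex latitude is φ_max = arccos|n̂_z| ≈ 71.7°.
Check via Clairaut: cos φ_max = |cos φ₁| · sin C = cos(70.0°)·sin(113.5°) ≈ 0.314, again giving ≈ 71.7°.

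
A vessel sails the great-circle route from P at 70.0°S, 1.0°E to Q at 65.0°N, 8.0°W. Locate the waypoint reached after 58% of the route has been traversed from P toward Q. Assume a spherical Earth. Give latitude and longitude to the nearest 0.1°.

Convert each endpoint to a unit vector on the sphere (x = cos φ cos λ, y = cos φ sin λ, z = sin φ).
The central angle between the endpoints is δ = arccos(p₁·p₂) ≈ 2.359 rad (135.1°).
Interpolate at f = 0.58 with slerp weights a = sin((1−f)δ)/sin δ ≈ 1.186, b = sin(fδ)/sin δ ≈ 1.389.
p = a·p₁ + b·p₂ ≈ (0.987, -0.075, 0.144); φ = arcsin(p_z) ≈ 8.30°, λ = atan2(p_y, p_x) ≈ -4.32°.

≈ 8.3°N, 4.3°W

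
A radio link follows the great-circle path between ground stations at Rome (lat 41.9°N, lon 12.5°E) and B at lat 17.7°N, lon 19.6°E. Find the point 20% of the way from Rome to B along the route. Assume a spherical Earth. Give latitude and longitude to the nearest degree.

≈ lat 37°N, lon 14°E

Write both endpoints as unit vectors p₁, p₂ with components (cos φ cos λ, cos φ sin λ, sin φ).
The central angle between the endpoints is δ = arccos(p₁·p₂) ≈ 0.435 rad (24.9°).
Interpolate at f = 0.20 with slerp weights a = sin((1−f)δ)/sin δ ≈ 0.809, b = sin(fδ)/sin δ ≈ 0.206.
p = a·p₁ + b·p₂ ≈ (0.773, 0.196, 0.603); φ = arcsin(p_z) ≈ 37.09°, λ = atan2(p_y, p_x) ≈ 14.24°.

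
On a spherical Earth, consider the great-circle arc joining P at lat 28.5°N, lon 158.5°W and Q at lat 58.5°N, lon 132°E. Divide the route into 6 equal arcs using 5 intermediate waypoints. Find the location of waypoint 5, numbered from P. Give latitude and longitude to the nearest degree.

≈ lat 57°N, lon 149°E

Write both endpoints as unit vectors p₁, p₂ with components (cos φ cos λ, cos φ sin λ, sin φ).
The central angle between the endpoints is δ = arccos(p₁·p₂) ≈ 0.967 rad (55.4°).
Interpolate at f = 5/6 with slerp weights a = sin((1−f)δ)/sin δ ≈ 0.195, b = sin(fδ)/sin δ ≈ 0.876.
p = a·p₁ + b·p₂ ≈ (-0.466, 0.277, 0.840); φ = arcsin(p_z) ≈ 57.17°, λ = atan2(p_y, p_x) ≈ 149.22°.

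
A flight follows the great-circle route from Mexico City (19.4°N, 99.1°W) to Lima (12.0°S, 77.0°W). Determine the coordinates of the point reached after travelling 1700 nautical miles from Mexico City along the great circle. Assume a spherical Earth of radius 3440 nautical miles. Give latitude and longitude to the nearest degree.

Convert each endpoint to a unit vector on the sphere (x = cos φ cos λ, y = cos φ sin λ, z = sin φ).
The central angle between the endpoints is δ = arccos(p₁·p₂) ≈ 0.667 rad (38.2°). The total great-circle distance is δ·R ≈ 0.667 × 3440 ≈ 2294 nmi, so the target fraction is f = 1700/2294 ≈ 0.741.
Interpolate at f ≈ 0.741 with slerp weights a = sin((1−f)δ)/sin δ ≈ 0.278, b = sin(fδ)/sin δ ≈ 0.767.
p = a·p₁ + b·p₂ ≈ (0.127, -0.990, -0.067); φ = arcsin(p_z) ≈ -3.85°, λ = atan2(p_y, p_x) ≈ -82.67°.

≈ 4°S, 83°W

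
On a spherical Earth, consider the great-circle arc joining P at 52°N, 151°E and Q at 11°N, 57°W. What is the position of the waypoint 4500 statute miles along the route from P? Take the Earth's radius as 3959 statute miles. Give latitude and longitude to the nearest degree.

The haversine formula gives a central angle δ ≈ 1.964 rad (112.5°) between the endpoints. The total great-circle distance is δ·R ≈ 1.964 × 3959 ≈ 7776 mi, so the target fraction is f = 4500/7776 ≈ 0.579.
Interpolate at f ≈ 0.579 with slerp weights a = sin((1−f)δ)/sin δ ≈ 0.797, b = sin(fδ)/sin δ ≈ 0.982.
p = a·p₁ + b·p₂ ≈ (0.096, -0.571, 0.816); φ = arcsin(p_z) ≈ 54.64°, λ = atan2(p_y, p_x) ≈ -80.46°.

≈ 55°N, 80°W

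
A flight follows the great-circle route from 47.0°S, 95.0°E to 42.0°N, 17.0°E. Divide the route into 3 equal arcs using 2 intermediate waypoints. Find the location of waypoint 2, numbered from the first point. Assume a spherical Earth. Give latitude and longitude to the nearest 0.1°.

≈ 12.6°N, 43.8°E

Write both endpoints as unit vectors p₁, p₂ with components (cos φ cos λ, cos φ sin λ, sin φ).
The central angle between the endpoints is δ = arccos(p₁·p₂) ≈ 1.965 rad (112.6°).
Interpolate at f = 2/3 with slerp weights a = sin((1−f)δ)/sin δ ≈ 0.660, b = sin(fδ)/sin δ ≈ 1.046.
p = a·p₁ + b·p₂ ≈ (0.704, 0.676, 0.218); φ = arcsin(p_z) ≈ 12.57°, λ = atan2(p_y, p_x) ≈ 43.80°.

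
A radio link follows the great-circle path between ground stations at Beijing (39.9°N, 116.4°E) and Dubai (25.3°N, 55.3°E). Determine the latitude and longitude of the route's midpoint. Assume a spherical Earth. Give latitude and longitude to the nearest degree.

The haversine formula gives a central angle δ ≈ 0.916 rad (52.5°) between the endpoints.
Interpolate at f = 1/2 with slerp weights a = sin((1−f)δ)/sin δ ≈ 0.557, b = sin(fδ)/sin δ ≈ 0.557.
p = a·p₁ + b·p₂ ≈ (0.097, 0.797, 0.596); φ = arcsin(p_z) ≈ 36.57°, λ = atan2(p_y, p_x) ≈ 83.08°.

≈ 37°N, 83°E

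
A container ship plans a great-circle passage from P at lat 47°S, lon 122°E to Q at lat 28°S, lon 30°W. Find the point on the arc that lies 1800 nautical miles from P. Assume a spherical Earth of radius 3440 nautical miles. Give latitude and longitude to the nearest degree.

≈ lat 70°S, lon 83°E

From cos δ = sin φ₁ sin φ₂ + cos φ₁ cos φ₂ cos Δλ, the central angle is δ ≈ 1.760 rad (100.9°). The total great-circle distance is δ·R ≈ 1.760 × 3440 ≈ 6055 nmi, so the target fraction is f = 1800/6055 ≈ 0.297.
Interpolate at f ≈ 0.297 with slerp weights a = sin((1−f)δ)/sin δ ≈ 0.962, b = sin(fδ)/sin δ ≈ 0.509.
p = a·p₁ + b·p₂ ≈ (0.041, 0.332, -0.942); φ = arcsin(p_z) ≈ -70.47°, λ = atan2(p_y, p_x) ≈ 82.89°.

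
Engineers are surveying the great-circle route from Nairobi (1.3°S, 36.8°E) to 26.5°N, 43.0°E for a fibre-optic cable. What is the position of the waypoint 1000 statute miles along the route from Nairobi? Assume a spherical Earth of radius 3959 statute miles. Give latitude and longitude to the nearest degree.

≈ 13°N, 40°E

From cos δ = sin φ₁ sin φ₂ + cos φ₁ cos φ₂ cos Δλ, the central angle is δ ≈ 0.496 rad (28.4°). The total great-circle distance is δ·R ≈ 0.496 × 3959 ≈ 1965 mi, so the target fraction is f = 1000/1965 ≈ 0.509.
Interpolate at f ≈ 0.509 with slerp weights a = sin((1−f)δ)/sin δ ≈ 0.507, b = sin(fδ)/sin δ ≈ 0.525.
p = a·p₁ + b·p₂ ≈ (0.749, 0.624, 0.223); φ = arcsin(p_z) ≈ 12.87°, λ = atan2(p_y, p_x) ≈ 39.78°.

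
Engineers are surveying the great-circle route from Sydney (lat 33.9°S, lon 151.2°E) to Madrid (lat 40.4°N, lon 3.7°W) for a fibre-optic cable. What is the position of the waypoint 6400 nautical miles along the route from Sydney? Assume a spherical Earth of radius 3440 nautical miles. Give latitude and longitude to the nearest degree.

Write both endpoints as unit vectors p₁, p₂ with components (cos φ cos λ, cos φ sin λ, sin φ).
The central angle between the endpoints is δ = arccos(p₁·p₂) ≈ 2.776 rad (159.0°). The total great-circle distance is δ·R ≈ 2.776 × 3440 ≈ 9549 nmi, so the target fraction is f = 6400/9549 ≈ 0.670.
Interpolate at f ≈ 0.670 with slerp weights a = sin((1−f)δ)/sin δ ≈ 2.217, b = sin(fδ)/sin δ ≈ 2.680.
p = a·p₁ + b·p₂ ≈ (0.424, 0.755, 0.500); φ = arcsin(p_z) ≈ 30.02°, λ = atan2(p_y, p_x) ≈ 60.68°.

≈ lat 30°N, lon 61°E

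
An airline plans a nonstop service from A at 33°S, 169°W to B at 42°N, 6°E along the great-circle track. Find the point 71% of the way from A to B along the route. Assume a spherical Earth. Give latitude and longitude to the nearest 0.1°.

≈ 71.0°N, 79.5°W

Write both endpoints as unit vectors p₁, p₂ with components (cos φ cos λ, cos φ sin λ, sin φ).
The central angle between the endpoints is δ = arccos(p₁·p₂) ≈ 2.970 rad (170.2°).
Interpolate at f = 0.71 with slerp weights a = sin((1−f)δ)/sin δ ≈ 4.444, b = sin(fδ)/sin δ ≈ 5.030.
p = a·p₁ + b·p₂ ≈ (0.059, -0.320, 0.945); φ = arcsin(p_z) ≈ 70.99°, λ = atan2(p_y, p_x) ≈ -79.54°.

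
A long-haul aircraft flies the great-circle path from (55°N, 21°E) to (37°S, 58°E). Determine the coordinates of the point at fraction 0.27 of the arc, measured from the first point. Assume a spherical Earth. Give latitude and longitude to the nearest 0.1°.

Convert each endpoint to a unit vector on the sphere (x = cos φ cos λ, y = cos φ sin λ, z = sin φ).
The central angle between the endpoints is δ = arccos(p₁·p₂) ≈ 1.698 rad (97.3°).
Interpolate at f = 0.27 with slerp weights a = sin((1−f)δ)/sin δ ≈ 0.953, b = sin(fδ)/sin δ ≈ 0.446.
p = a·p₁ + b·p₂ ≈ (0.699, 0.498, 0.512); φ = arcsin(p_z) ≈ 30.83°, λ = atan2(p_y, p_x) ≈ 35.46°.

≈ (30.8°N, 35.5°E)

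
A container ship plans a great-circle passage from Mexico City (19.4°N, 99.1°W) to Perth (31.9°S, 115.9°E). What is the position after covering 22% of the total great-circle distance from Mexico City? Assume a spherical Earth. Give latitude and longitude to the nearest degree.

Convert each endpoint to a unit vector on the sphere (x = cos φ cos λ, y = cos φ sin λ, z = sin φ).
The central angle between the endpoints is δ = arccos(p₁·p₂) ≈ 2.553 rad (146.3°).
Interpolate at f = 0.22 with slerp weights a = sin((1−f)δ)/sin δ ≈ 1.643, b = sin(fδ)/sin δ ≈ 0.959.
p = a·p₁ + b·p₂ ≈ (-0.601, -0.799, 0.039); φ = arcsin(p_z) ≈ 2.26°, λ = atan2(p_y, p_x) ≈ -126.95°.

≈ 2°N, 127°W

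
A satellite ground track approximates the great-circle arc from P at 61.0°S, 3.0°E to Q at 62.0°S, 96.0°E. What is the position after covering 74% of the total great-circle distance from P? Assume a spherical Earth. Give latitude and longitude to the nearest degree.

Convert each endpoint to a unit vector on the sphere (x = cos φ cos λ, y = cos φ sin λ, z = sin φ).
The central angle between the endpoints is δ = arccos(p₁·p₂) ≈ 0.707 rad (40.5°).
Interpolate at f = 0.74 with slerp weights a = sin((1−f)δ)/sin δ ≈ 0.281, b = sin(fδ)/sin δ ≈ 0.769.
p = a·p₁ + b·p₂ ≈ (0.098, 0.366, -0.925); φ = arcsin(p_z) ≈ -67.71°, λ = atan2(p_y, p_x) ≈ 74.95°.

≈ 68°S, 75°E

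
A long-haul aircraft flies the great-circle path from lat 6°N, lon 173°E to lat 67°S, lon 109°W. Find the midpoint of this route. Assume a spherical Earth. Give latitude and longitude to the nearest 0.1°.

Write both endpoints as unit vectors p₁, p₂ with components (cos φ cos λ, cos φ sin λ, sin φ).
The central angle between the endpoints is δ = arccos(p₁·p₂) ≈ 1.586 rad (90.9°).
Interpolate at f = 1/2 with slerp weights a = sin((1−f)δ)/sin δ ≈ 0.713, b = sin(fδ)/sin δ ≈ 0.713.
p = a·p₁ + b·p₂ ≈ (-0.794, -0.177, -0.581); φ = arcsin(p_z) ≈ -35.56°, λ = atan2(p_y, p_x) ≈ -167.44°.

≈ lat 35.6°S, lon 167.4°W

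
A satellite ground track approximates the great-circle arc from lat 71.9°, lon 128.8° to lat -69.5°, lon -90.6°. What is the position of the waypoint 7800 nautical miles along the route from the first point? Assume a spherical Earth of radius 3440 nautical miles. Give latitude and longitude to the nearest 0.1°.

The haversine formula gives a central angle δ ≈ 2.915 rad (167.0°) between the endpoints. The total great-circle distance is δ·R ≈ 2.915 × 3440 ≈ 10027 nmi, so the target fraction is f = 7800/10027 ≈ 0.778.
Interpolate at f ≈ 0.778 with slerp weights a = sin((1−f)δ)/sin δ ≈ 2.682, b = sin(fδ)/sin δ ≈ 3.411.
p = a·p₁ + b·p₂ ≈ (-0.535, -0.545, -0.646); φ = arcsin(p_z) ≈ -40.22°, λ = atan2(p_y, p_x) ≈ -134.44°.

≈ lat -40.2°, lon -134.4°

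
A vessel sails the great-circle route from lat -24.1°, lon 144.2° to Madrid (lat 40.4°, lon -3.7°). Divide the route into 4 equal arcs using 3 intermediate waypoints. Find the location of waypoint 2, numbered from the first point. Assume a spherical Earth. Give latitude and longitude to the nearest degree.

Write both endpoints as unit vectors p₁, p₂ with components (cos φ cos λ, cos φ sin λ, sin φ).
The central angle between the endpoints is δ = arccos(p₁·p₂) ≈ 2.594 rad (148.6°).
Interpolate at f = 2/4 with slerp weights a = sin((1−f)δ)/sin δ ≈ 1.848, b = sin(fδ)/sin δ ≈ 1.848.
p = a·p₁ + b·p₂ ≈ (0.036, 0.896, 0.443); φ = arcsin(p_z) ≈ 26.30°, λ = atan2(p_y, p_x) ≈ 87.69°.

≈ lat 26°, lon 88°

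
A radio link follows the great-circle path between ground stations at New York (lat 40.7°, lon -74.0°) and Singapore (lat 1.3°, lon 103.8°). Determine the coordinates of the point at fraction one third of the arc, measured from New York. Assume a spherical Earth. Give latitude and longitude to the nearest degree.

Write both endpoints as unit vectors p₁, p₂ with components (cos φ cos λ, cos φ sin λ, sin φ).
The central angle between the endpoints is δ = arccos(p₁·p₂) ≈ 2.408 rad (138.0°).
Interpolate at f = 1/3 with slerp weights a = sin((1−f)δ)/sin δ ≈ 1.492, b = sin(fδ)/sin δ ≈ 1.074.
p = a·p₁ + b·p₂ ≈ (0.056, -0.045, 0.997); φ = arcsin(p_z) ≈ 85.89°, λ = atan2(p_y, p_x) ≈ -38.89°.

≈ lat 86°, lon -39°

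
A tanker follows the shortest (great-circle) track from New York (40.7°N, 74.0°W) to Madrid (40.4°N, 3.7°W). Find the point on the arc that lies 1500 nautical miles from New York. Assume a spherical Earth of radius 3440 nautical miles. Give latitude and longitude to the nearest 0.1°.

≈ 46.3°N, 40.1°W

The haversine formula gives a central angle δ ≈ 0.906 rad (51.9°) between the endpoints. The total great-circle distance is δ·R ≈ 0.906 × 3440 ≈ 3115 nmi, so the target fraction is f = 1500/3115 ≈ 0.482.
Interpolate at f ≈ 0.482 with slerp weights a = sin((1−f)δ)/sin δ ≈ 0.575, b = sin(fδ)/sin δ ≈ 0.537.
p = a·p₁ + b·p₂ ≈ (0.528, -0.445, 0.723); φ = arcsin(p_z) ≈ 46.30°, λ = atan2(p_y, p_x) ≈ -40.15°.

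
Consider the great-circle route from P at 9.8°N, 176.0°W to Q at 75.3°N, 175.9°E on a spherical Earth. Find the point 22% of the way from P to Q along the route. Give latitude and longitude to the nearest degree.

The haversine formula gives a central angle δ ≈ 1.146 rad (65.7°) between the endpoints.
Interpolate at f = 0.22 with slerp weights a = sin((1−f)δ)/sin δ ≈ 0.856, b = sin(fδ)/sin δ ≈ 0.274.
p = a·p₁ + b·p₂ ≈ (-0.910, -0.054, 0.410); φ = arcsin(p_z) ≈ 24.23°, λ = atan2(p_y, p_x) ≈ -176.62°.

≈ 24°N, 177°W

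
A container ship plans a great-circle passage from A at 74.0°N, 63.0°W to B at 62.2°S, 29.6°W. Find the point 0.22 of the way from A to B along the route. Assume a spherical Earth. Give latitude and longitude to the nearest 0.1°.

≈ 44.5°N, 47.2°W

Convert each endpoint to a unit vector on the sphere (x = cos φ cos λ, y = cos φ sin λ, z = sin φ).
The central angle between the endpoints is δ = arccos(p₁·p₂) ≈ 2.408 rad (138.0°).
Interpolate at f = 0.22 with slerp weights a = sin((1−f)δ)/sin δ ≈ 1.424, b = sin(fδ)/sin δ ≈ 0.755.
p = a·p₁ + b·p₂ ≈ (0.484, -0.524, 0.701); φ = arcsin(p_z) ≈ 44.49°, λ = atan2(p_y, p_x) ≈ -47.23°.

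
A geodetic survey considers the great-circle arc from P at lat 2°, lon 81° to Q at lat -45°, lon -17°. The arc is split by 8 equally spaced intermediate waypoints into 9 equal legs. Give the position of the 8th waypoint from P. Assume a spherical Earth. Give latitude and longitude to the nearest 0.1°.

From cos δ = sin φ₁ sin φ₂ + cos φ₁ cos φ₂ cos Δλ, the central angle is δ ≈ 1.694 rad (97.1°).
Interpolate at f = 8/9 with slerp weights a = sin((1−f)δ)/sin δ ≈ 0.189, b = sin(fδ)/sin δ ≈ 1.006.
p = a·p₁ + b·p₂ ≈ (0.709, -0.022, -0.704); φ = arcsin(p_z) ≈ -44.78°, λ = atan2(p_y, p_x) ≈ -1.76°.

≈ lat -44.8°, lon -1.8°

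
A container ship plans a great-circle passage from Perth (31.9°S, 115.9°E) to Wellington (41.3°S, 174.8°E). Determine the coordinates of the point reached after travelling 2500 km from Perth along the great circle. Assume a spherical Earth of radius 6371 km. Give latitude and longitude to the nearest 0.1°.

Write both endpoints as unit vectors p₁, p₂ with components (cos φ cos λ, cos φ sin λ, sin φ).
The central angle between the endpoints is δ = arccos(p₁·p₂) ≈ 0.825 rad (47.3°). The total great-circle distance is δ·R ≈ 0.825 × 6371 ≈ 5259 km, so the target fraction is f = 2500/5259 ≈ 0.475.
Interpolate at f ≈ 0.475 with slerp weights a = sin((1−f)δ)/sin δ ≈ 0.571, b = sin(fδ)/sin δ ≈ 0.520.
p = a·p₁ + b·p₂ ≈ (-0.601, 0.472, -0.645); φ = arcsin(p_z) ≈ -40.18°, λ = atan2(p_y, p_x) ≈ 141.89°.

≈ 40.2°S, 141.9°E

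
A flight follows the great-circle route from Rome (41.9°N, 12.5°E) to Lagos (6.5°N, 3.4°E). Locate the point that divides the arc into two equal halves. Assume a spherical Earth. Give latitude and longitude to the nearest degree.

From cos δ = sin φ₁ sin φ₂ + cos φ₁ cos φ₂ cos Δλ, the central angle is δ ≈ 0.634 rad (36.3°).
Interpolate at f = 1/2 with slerp weights a = sin((1−f)δ)/sin δ ≈ 0.526, b = sin(fδ)/sin δ ≈ 0.526.
p = a·p₁ + b·p₂ ≈ (0.904, 0.116, 0.411); φ = arcsin(p_z) ≈ 24.27°, λ = atan2(p_y, p_x) ≈ 7.30°.

≈ 24°N, 7°E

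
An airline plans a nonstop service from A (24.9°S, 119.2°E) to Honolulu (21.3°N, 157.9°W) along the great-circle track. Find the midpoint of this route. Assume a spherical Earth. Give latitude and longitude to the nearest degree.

Write both endpoints as unit vectors p₁, p₂ with components (cos φ cos λ, cos φ sin λ, sin φ).
The central angle between the endpoints is δ = arccos(p₁·p₂) ≈ 1.619 rad (92.8°).
Interpolate at f = 1/2 with slerp weights a = sin((1−f)δ)/sin δ ≈ 0.725, b = sin(fδ)/sin δ ≈ 0.725.
p = a·p₁ + b·p₂ ≈ (-0.947, 0.320, -0.042); φ = arcsin(p_z) ≈ -2.40°, λ = atan2(p_y, p_x) ≈ 161.33°.

≈ (2°S, 161°E)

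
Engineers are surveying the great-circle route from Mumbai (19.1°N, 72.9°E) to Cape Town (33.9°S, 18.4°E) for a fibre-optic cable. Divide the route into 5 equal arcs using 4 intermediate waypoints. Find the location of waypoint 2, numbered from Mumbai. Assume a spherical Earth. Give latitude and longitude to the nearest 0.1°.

The haversine formula gives a central angle δ ≈ 1.294 rad (74.2°) between the endpoints.
Interpolate at f = 2/5 with slerp weights a = sin((1−f)δ)/sin δ ≈ 0.729, b = sin(fδ)/sin δ ≈ 0.514.
p = a·p₁ + b·p₂ ≈ (0.608, 0.793, -0.049); φ = arcsin(p_z) ≈ -2.78°, λ = atan2(p_y, p_x) ≈ 52.53°.

≈ 2.8°S, 52.5°E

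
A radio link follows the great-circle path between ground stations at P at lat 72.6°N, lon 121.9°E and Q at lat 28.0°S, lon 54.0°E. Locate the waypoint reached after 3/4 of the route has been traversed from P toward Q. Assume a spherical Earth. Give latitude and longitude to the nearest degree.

≈ lat 1°S, lon 62°E

Write both endpoints as unit vectors p₁, p₂ with components (cos φ cos λ, cos φ sin λ, sin φ).
The central angle between the endpoints is δ = arccos(p₁·p₂) ≈ 1.927 rad (110.4°).
Interpolate at f = 3/4 with slerp weights a = sin((1−f)δ)/sin δ ≈ 0.494, b = sin(fδ)/sin δ ≈ 1.059.
p = a·p₁ + b·p₂ ≈ (0.471, 0.882, -0.025); φ = arcsin(p_z) ≈ -1.45°, λ = atan2(p_y, p_x) ≈ 61.87°.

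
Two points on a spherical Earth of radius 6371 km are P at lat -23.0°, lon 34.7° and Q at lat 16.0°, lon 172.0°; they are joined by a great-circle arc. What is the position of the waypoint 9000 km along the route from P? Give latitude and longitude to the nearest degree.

The haversine formula gives a central angle δ ≈ 2.431 rad (139.3°) between the endpoints. The total great-circle distance is δ·R ≈ 2.431 × 6371 ≈ 15488 km, so the target fraction is f = 9000/15488 ≈ 0.581.
Interpolate at f ≈ 0.581 with slerp weights a = sin((1−f)δ)/sin δ ≈ 1.305, b = sin(fδ)/sin δ ≈ 1.514.
p = a·p₁ + b·p₂ ≈ (-0.454, 0.886, -0.093); φ = arcsin(p_z) ≈ -5.31°, λ = atan2(p_y, p_x) ≈ 117.10°.

≈ lat -5°, lon 117°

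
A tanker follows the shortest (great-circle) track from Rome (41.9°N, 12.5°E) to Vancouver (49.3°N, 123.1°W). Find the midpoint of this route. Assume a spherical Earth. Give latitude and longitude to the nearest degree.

From cos δ = sin φ₁ sin φ₂ + cos φ₁ cos φ₂ cos Δλ, the central angle is δ ≈ 1.411 rad (80.8°).
Interpolate at f = 1/2 with slerp weights a = sin((1−f)δ)/sin δ ≈ 0.657, b = sin(fδ)/sin δ ≈ 0.657.
p = a·p₁ + b·p₂ ≈ (0.243, -0.253, 0.936); φ = arcsin(p_z) ≈ 69.45°, λ = atan2(p_y, p_x) ≈ -46.11°.

≈ 69°N, 46°W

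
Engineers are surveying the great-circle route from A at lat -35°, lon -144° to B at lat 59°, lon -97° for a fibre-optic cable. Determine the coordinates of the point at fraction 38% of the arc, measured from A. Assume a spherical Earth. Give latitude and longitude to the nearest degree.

The haversine formula gives a central angle δ ≈ 1.776 rad (101.8°) between the endpoints.
Interpolate at f = 0.38 with slerp weights a = sin((1−f)δ)/sin δ ≈ 0.911, b = sin(fδ)/sin δ ≈ 0.638.
p = a·p₁ + b·p₂ ≈ (-0.644, -0.765, 0.025); φ = arcsin(p_z) ≈ 1.41°, λ = atan2(p_y, p_x) ≈ -130.08°.

≈ lat 1°, lon -130°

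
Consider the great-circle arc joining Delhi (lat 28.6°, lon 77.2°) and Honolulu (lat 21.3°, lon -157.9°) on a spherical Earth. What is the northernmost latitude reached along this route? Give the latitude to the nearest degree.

The great circle lies in the plane with unit normal n̂ = (p₁ × p₂)/|p₁ × p₂|.
Here n̂_z ≈ +0.702; the vertex latitude is φ_max = arccos|n̂_z| ≈ 45.4°.
Check via Clairaut: cos φ_max = |cos φ₁| · sin C = cos(28.6°)·sin(53.1°) ≈ 0.702, again giving ≈ 45.4°.

≈ 45°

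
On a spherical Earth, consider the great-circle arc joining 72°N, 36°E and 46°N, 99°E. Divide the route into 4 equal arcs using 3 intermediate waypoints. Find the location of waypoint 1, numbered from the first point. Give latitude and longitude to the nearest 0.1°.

Convert each endpoint to a unit vector on the sphere (x = cos φ cos λ, y = cos φ sin λ, z = sin φ).
The central angle between the endpoints is δ = arccos(p₁·p₂) ≈ 0.674 rad (38.6°).
Interpolate at f = 1/4 with slerp weights a = sin((1−f)δ)/sin δ ≈ 0.776, b = sin(fδ)/sin δ ≈ 0.269.
p = a·p₁ + b·p₂ ≈ (0.165, 0.325, 0.931); φ = arcsin(p_z) ≈ 68.62°, λ = atan2(p_y, p_x) ≈ 63.14°.

≈ 68.6°N, 63.1°E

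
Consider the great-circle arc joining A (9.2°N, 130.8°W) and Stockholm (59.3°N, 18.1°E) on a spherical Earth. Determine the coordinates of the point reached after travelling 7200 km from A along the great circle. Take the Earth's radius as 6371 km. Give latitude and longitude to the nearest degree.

≈ (68°N, 89°W)

Convert each endpoint to a unit vector on the sphere (x = cos φ cos λ, y = cos φ sin λ, z = sin φ).
The central angle between the endpoints is δ = arccos(p₁·p₂) ≈ 1.869 rad (107.1°). The total great-circle distance is δ·R ≈ 1.869 × 6371 ≈ 11909 km, so the target fraction is f = 7200/11909 ≈ 0.605.
Interpolate at f ≈ 0.605 with slerp weights a = sin((1−f)δ)/sin δ ≈ 0.705, b = sin(fδ)/sin δ ≈ 0.946.
p = a·p₁ + b·p₂ ≈ (0.005, -0.377, 0.926); φ = arcsin(p_z) ≈ 67.88°, λ = atan2(p_y, p_x) ≈ -89.30°.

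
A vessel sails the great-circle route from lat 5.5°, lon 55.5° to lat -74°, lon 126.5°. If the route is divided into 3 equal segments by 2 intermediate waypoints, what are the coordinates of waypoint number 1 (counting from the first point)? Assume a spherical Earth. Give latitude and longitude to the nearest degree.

Write both endpoints as unit vectors p₁, p₂ with components (cos φ cos λ, cos φ sin λ, sin φ).
The central angle between the endpoints is δ = arccos(p₁·p₂) ≈ 1.574 rad (90.2°).
Interpolate at f = 1/3 with slerp weights a = sin((1−f)δ)/sin δ ≈ 0.867, b = sin(fδ)/sin δ ≈ 0.501.
p = a·p₁ + b·p₂ ≈ (0.407, 0.822, -0.398); φ = arcsin(p_z) ≈ -23.47°, λ = atan2(p_y, p_x) ≈ 63.68°.

≈ lat -23°, lon 64°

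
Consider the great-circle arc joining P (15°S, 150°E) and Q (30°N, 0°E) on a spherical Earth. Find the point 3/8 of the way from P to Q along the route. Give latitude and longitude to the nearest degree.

The haversine formula gives a central angle δ ≈ 2.594 rad (148.6°) between the endpoints.
Interpolate at f = 3/8 with slerp weights a = sin((1−f)δ)/sin δ ≈ 1.919, b = sin(fδ)/sin δ ≈ 1.588.
p = a·p₁ + b·p₂ ≈ (-0.230, 0.927, 0.297); φ = arcsin(p_z) ≈ 17.30°, λ = atan2(p_y, p_x) ≈ 103.94°.

≈ (17°N, 104°E)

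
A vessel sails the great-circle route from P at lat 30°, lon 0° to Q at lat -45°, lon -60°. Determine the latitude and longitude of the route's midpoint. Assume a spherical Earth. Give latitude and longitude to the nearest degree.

≈ lat -9°, lon -27°

Write both endpoints as unit vectors p₁, p₂ with components (cos φ cos λ, cos φ sin λ, sin φ).
The central angle between the endpoints is δ = arccos(p₁·p₂) ≈ 1.618 rad (92.7°).
Interpolate at f = 1/2 with slerp weights a = sin((1−f)δ)/sin δ ≈ 0.724, b = sin(fδ)/sin δ ≈ 0.724.
p = a·p₁ + b·p₂ ≈ (0.884, -0.444, -0.150); φ = arcsin(p_z) ≈ -8.63°, λ = atan2(p_y, p_x) ≈ -26.66°.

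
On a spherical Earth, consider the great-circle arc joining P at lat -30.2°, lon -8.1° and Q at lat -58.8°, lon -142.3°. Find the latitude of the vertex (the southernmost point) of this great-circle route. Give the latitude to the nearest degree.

The great circle lies in the plane with unit normal n̂ = (p₁ × p₂)/|p₁ × p₂|.
Here n̂_z ≈ -0.323; the vertex latitude is φ_max = arccos|n̂_z| ≈ 71.1°.
Check via Clairaut: cos φ_max = |cos φ₁| · sin C = cos(30.2°)·sin(158.0°) ≈ 0.323, again giving ≈ 71.1°.

≈ -71°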